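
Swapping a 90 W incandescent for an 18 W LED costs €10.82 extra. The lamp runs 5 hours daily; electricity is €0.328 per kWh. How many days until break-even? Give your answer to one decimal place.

Power saved = 90 − 18 = 72 W
Daily energy saved = 72 W × 5 h = 360 Wh = 0.36 kWh
Daily savings = 0.36 × €0.328 = €0.1181
Payback = €10.82 / €0.1181 per day = 91.63 days

91.6 days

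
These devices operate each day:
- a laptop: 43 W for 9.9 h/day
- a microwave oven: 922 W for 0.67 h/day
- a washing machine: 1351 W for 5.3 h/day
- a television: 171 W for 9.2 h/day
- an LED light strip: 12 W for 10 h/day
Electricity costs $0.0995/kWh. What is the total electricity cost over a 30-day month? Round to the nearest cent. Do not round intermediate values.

$29.54

laptop: 43 W × 9.9 h × 30 d = 12,771 Wh = 12.77 kWh
microwave oven: 922 W × 0.67 h × 30 d = 18,532 Wh = 18.53 kWh
washing machine: 1351 W × 5.3 h × 30 d = 214,809 Wh = 214.8 kWh
television: 171 W × 9.2 h × 30 d = 47,196 Wh = 47.2 kWh
LED light strip: 12 W × 10 h × 30 d = 3,600 Wh = 3.6 kWh
Total energy = 12.77 + 18.53 + 214.8 + 47.2 + 3.6 = 296.9 kWh
Cost = 296.9 kWh × $0.0995 = $29.54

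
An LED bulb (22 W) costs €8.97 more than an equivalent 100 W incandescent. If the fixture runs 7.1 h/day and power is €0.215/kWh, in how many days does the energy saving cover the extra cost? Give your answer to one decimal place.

75.3 days

Power saved = 100 − 22 = 78 W
Daily energy saved = 78 W × 7.1 h = 553.8 Wh = 0.5538 kWh
Daily savings = 0.5538 × €0.215 = €0.1191
Payback = €8.97 / €0.1191 per day = 75.34 days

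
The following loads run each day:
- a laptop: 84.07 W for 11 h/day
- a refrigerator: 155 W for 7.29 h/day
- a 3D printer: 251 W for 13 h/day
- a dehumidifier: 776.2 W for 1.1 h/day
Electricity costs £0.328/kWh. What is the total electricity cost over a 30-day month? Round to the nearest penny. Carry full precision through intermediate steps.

£60.73

laptop: 84.07 W × 11 h × 30 d = 27,743 Wh = 27.74 kWh
refrigerator: 155 W × 7.29 h × 30 d = 33,898 Wh = 33.9 kWh
3D printer: 251 W × 13 h × 30 d = 97,890 Wh = 97.89 kWh
dehumidifier: 776.2 W × 1.1 h × 30 d = 25,615 Wh = 25.61 kWh
Total energy = 27.74 + 33.9 + 97.89 + 25.61 = 185.1 kWh
Cost = 185.1 kWh × £0.328 = £60.73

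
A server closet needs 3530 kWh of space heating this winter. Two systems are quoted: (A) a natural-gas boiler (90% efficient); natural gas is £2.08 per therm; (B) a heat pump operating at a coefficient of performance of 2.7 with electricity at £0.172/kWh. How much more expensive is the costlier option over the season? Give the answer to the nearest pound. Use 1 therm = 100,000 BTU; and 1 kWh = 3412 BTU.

£53

Heat load = 3530 kWh × 3412 = 12,044,360 BTU
Gas: input = 12,044,360 / 0.90 = 13,382,622 BTU = 133.8 therm → 133.8 × £2.08 = £278.36
Heat pump: 12,044,360 BTU / 3412 = 3,530 kWh heat; / 2.7 = 1,307 kWh in → × £0.172 = £224.87
Difference = |£278.36 − £224.87| = £53.48 ≈ £53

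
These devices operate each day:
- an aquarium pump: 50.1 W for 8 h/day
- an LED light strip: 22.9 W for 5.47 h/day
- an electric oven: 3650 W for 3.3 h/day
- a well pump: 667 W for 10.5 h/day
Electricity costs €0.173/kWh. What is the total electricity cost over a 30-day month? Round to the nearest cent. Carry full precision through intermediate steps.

€101.59

aquarium pump: 50.1 W × 8 h × 30 d = 12,024 Wh = 12.02 kWh
LED light strip: 22.9 W × 5.47 h × 30 d = 3,758 Wh = 3.758 kWh
electric oven: 3650 W × 3.3 h × 30 d = 361,350 Wh = 361.4 kWh
well pump: 667 W × 10.5 h × 30 d = 210,105 Wh = 210.1 kWh
Total energy = 12.02 + 3.758 + 361.4 + 210.1 = 587.2 kWh
Cost = 587.2 kWh × €0.173 = €101.59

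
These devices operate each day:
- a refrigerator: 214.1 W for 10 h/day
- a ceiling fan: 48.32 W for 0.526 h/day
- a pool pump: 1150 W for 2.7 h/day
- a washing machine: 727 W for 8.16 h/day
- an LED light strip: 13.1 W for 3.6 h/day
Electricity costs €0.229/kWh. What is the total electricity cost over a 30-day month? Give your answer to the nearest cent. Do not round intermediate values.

refrigerator: 214.1 W × 10 h × 30 d = 64,230 Wh = 64.23 kWh
ceiling fan: 48.32 W × 0.526 h × 30 d = 762 Wh = 0.7625 kWh
pool pump: 1150 W × 2.7 h × 30 d = 93,150 Wh = 93.15 kWh
washing machine: 727 W × 8.16 h × 30 d = 177,970 Wh = 178 kWh
LED light strip: 13.1 W × 3.6 h × 30 d = 1,415 Wh = 1.415 kWh
Total energy = 64.23 + 0.7625 + 93.15 + 178 + 1.415 = 337.5 kWh
Cost = 337.5 kWh × €0.229 = €77.29

€77.29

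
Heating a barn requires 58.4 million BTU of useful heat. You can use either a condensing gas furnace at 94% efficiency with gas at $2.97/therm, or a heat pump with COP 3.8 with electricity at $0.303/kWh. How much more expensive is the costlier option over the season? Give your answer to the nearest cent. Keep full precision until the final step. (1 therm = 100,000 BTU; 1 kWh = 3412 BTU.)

$480.41

Heat load = 58.4 × 10⁶ BTU = 58,400,000 BTU
Gas: input = 58,400,000 / 0.94 = 62,127,660 BTU = 621.3 therm → 621.3 × $2.97 = $1,845.19
Heat pump: 58,400,000 BTU / 3412 = 17,120 kWh heat; / 3.8 = 4,504 kWh in → × $0.303 = $1,364.78
Difference = |$1,845.19 − $1,364.78| = $480.41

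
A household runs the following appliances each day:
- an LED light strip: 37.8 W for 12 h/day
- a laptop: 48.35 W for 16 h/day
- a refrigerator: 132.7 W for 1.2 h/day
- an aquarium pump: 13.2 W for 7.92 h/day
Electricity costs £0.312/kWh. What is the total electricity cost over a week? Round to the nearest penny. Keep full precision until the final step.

£3.26

LED light strip: 37.8 W × 12 h × 7 d = 3,175 Wh = 3.175 kWh
laptop: 48.35 W × 16 h × 7 d = 5,415 Wh = 5.415 kWh
refrigerator: 132.7 W × 1.2 h × 7 d = 1,115 Wh = 1.115 kWh
aquarium pump: 13.2 W × 7.92 h × 7 d = 732 Wh = 0.7318 kWh
Total energy = 3.175 + 5.415 + 1.115 + 0.7318 = 10.44 kWh
Cost = 10.44 kWh × £0.312 = £3.26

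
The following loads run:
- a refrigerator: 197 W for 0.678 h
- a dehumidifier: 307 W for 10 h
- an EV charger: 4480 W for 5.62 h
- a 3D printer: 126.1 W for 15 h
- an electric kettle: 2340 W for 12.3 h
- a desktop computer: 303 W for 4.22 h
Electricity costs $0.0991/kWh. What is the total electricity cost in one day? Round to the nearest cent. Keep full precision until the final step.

$5.98

refrigerator: 197 W × 0.678 h = 134 Wh = 0.1336 kWh
dehumidifier: 307 W × 10 h = 3,070 Wh = 3.07 kWh
EV charger: 4480 W × 5.62 h = 25,178 Wh = 25.18 kWh
3D printer: 126.1 W × 15 h = 1,892 Wh = 1.891 kWh
electric kettle: 2340 W × 12.3 h = 28,782 Wh = 28.78 kWh
desktop computer: 303 W × 4.22 h = 1,279 Wh = 1.279 kWh
Total energy = 0.1336 + 3.07 + 25.18 + 1.891 + 28.78 + 1.279 = 60.33 kWh
Cost = 60.33 kWh × $0.0991 = $5.98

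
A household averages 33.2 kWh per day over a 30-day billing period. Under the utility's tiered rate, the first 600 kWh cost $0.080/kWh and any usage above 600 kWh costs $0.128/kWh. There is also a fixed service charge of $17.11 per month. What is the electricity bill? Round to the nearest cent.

Usage = 33.2 kWh/day × 30 days = 996 kWh
First 600 kWh × $0.080 = $48.00
Remaining 396 kWh × $0.128 = $50.69
Energy charge = $98.69; + service $17.11 = $115.80

$115.80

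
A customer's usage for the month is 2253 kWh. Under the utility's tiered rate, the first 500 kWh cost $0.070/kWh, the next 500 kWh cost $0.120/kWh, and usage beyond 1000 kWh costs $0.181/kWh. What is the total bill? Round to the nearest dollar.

$322

First 500 kWh × $0.070 = $35.00
Next 500 kWh × $0.120 = $60.00
Remaining 1253 kWh × $0.181 = $226.79
Total = $321.79 ≈ $322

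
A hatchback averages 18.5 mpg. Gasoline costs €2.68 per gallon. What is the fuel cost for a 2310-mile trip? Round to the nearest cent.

€334.64

Fuel = 2310 mi / 18.5 mpg = 124.9 gal
Cost = 124.9 gal × €2.68/gal = €334.64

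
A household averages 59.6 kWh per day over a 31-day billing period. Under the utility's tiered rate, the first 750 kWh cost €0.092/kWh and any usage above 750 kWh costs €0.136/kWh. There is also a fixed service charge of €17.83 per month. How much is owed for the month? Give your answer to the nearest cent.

Usage = 59.6 kWh/day × 31 days = 1847.6 kWh
First 750 kWh × €0.092 = €69.00
Remaining 1097.6 kWh × €0.136 = €149.27
Energy charge = €218.27; + service €17.83 = €236.10

€236.10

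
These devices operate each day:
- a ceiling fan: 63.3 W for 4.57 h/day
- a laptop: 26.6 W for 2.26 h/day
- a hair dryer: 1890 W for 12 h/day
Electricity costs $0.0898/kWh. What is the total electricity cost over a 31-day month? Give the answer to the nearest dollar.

ceiling fan: 63.3 W × 4.57 h × 31 d = 8,968 Wh = 8.968 kWh
laptop: 26.6 W × 2.26 h × 31 d = 1,864 Wh = 1.864 kWh
hair dryer: 1890 W × 12 h × 31 d = 703,080 Wh = 703.1 kWh
Total energy = 8.968 + 1.864 + 703.1 = 713.9 kWh
Cost = 713.9 kWh × $0.0898 = $64.11 ≈ $64

$64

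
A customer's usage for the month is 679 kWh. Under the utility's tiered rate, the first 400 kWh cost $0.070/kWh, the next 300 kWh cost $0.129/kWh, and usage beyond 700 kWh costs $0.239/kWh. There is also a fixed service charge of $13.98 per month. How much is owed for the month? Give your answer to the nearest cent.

$77.97

First 400 kWh × $0.070 = $28.00
Next 279 kWh × $0.129 = $35.99
Remaining tier: 0 kWh (not reached)
Energy charge = $63.99; + service $13.98 = $77.97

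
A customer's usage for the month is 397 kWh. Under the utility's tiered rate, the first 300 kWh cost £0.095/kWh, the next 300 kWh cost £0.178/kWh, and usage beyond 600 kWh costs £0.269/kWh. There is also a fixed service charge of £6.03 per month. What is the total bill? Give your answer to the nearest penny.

£51.80

First 300 kWh × £0.095 = £28.50
Next 97 kWh × £0.178 = £17.27
Remaining tier: 0 kWh (not reached)
Energy charge = £45.77; + service £6.03 = £51.80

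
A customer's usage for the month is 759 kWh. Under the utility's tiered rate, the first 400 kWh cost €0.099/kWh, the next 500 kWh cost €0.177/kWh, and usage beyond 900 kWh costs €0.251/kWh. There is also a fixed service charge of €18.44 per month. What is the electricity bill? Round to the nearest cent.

€121.58

First 400 kWh × €0.099 = €39.60
Next 359 kWh × €0.177 = €63.54
Remaining tier: 0 kWh (not reached)
Energy charge = €103.14; + service €18.44 = €121.58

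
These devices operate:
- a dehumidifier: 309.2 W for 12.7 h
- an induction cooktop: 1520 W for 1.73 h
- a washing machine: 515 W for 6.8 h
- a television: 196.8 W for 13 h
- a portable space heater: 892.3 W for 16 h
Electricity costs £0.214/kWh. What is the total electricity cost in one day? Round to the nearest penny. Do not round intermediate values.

£5.76

dehumidifier: 309.2 W × 12.7 h = 3,927 Wh = 3.927 kWh
induction cooktop: 1520 W × 1.73 h = 2,630 Wh = 2.63 kWh
washing machine: 515 W × 6.8 h = 3,502 Wh = 3.502 kWh
television: 196.8 W × 13 h = 2,558 Wh = 2.558 kWh
portable space heater: 892.3 W × 16 h = 14,277 Wh = 14.28 kWh
Total energy = 3.927 + 2.63 + 3.502 + 2.558 + 14.28 = 26.89 kWh
Cost = 26.89 kWh × £0.214 = £5.76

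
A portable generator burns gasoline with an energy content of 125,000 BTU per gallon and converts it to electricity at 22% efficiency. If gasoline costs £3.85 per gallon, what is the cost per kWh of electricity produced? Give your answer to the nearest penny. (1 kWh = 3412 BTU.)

Electrical output per gallon = 125,000 BTU × 0.22 / 3412 BTU/kWh = 8.06 kWh
Cost per kWh = £3.85 / 8.06 kWh = £0.478

£0.48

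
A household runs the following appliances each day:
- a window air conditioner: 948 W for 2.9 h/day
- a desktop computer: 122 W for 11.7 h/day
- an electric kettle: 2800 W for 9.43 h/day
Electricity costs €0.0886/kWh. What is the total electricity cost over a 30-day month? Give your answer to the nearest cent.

€81.28

window air conditioner: 948 W × 2.9 h × 30 d = 82,476 Wh = 82.48 kWh
desktop computer: 122 W × 11.7 h × 30 d = 42,822 Wh = 42.82 kWh
electric kettle: 2800 W × 9.43 h × 30 d = 792,120 Wh = 792.1 kWh
Total energy = 82.48 + 42.82 + 792.1 = 917.4 kWh
Cost = 917.4 kWh × €0.0886 = €81.28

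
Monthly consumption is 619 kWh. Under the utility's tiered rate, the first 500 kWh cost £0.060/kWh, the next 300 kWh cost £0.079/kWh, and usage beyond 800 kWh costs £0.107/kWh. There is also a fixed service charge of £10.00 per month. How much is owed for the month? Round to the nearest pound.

First 500 kWh × £0.060 = £30.00
Next 119 kWh × £0.079 = £9.40
Remaining tier: 0 kWh (not reached)
Energy charge = £39.40; + service £10.00 = £49.40 ≈ £49

£49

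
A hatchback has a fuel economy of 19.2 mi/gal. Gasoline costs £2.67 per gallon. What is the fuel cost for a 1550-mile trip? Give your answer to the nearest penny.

Fuel = 1550 mi / 19.2 mpg = 80.73 gal
Cost = 80.73 gal × £2.67/gal = £215.55

£215.55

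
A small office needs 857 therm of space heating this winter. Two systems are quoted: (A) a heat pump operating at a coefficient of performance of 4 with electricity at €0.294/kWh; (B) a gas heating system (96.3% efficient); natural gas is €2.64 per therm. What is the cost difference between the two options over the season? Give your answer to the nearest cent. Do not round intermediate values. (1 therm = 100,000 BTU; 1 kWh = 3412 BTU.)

€503.29

Heat load = 857 therm × 100,000 = 85,700,000 BTU
Gas: input = 85,700,000 / 0.963 = 88,992,731 BTU = 889.9 therm → 889.9 × €2.64 = €2,349.41
Heat pump: 85,700,000 BTU / 3412 = 25,120 kWh heat; / 4 = 6,279 kWh in → × €0.294 = €1,846.12
Difference = |€2,349.41 − €1,846.12| = €503.29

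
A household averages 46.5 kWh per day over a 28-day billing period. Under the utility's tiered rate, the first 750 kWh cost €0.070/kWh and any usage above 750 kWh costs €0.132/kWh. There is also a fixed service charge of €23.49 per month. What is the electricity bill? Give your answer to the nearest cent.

€148.85

Usage = 46.5 kWh/day × 28 days = 1302 kWh
First 750 kWh × €0.070 = €52.50
Remaining 552 kWh × €0.132 = €72.86
Energy charge = €125.36; + service €23.49 = €148.85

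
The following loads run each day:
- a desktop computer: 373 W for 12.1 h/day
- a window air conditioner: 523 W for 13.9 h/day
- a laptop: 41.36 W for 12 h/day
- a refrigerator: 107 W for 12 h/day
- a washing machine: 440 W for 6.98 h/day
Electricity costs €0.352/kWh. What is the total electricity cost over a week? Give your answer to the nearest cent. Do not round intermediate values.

€40.99

desktop computer: 373 W × 12.1 h × 7 d = 31,593 Wh = 31.59 kWh
window air conditioner: 523 W × 13.9 h × 7 d = 50,888 Wh = 50.89 kWh
laptop: 41.36 W × 12 h × 7 d = 3,474 Wh = 3.474 kWh
refrigerator: 107 W × 12 h × 7 d = 8,988 Wh = 8.988 kWh
washing machine: 440 W × 6.98 h × 7 d = 21,498 Wh = 21.5 kWh
Total energy = 31.59 + 50.89 + 3.474 + 8.988 + 21.5 = 116.4 kWh
Cost = 116.4 kWh × €0.352 = €40.99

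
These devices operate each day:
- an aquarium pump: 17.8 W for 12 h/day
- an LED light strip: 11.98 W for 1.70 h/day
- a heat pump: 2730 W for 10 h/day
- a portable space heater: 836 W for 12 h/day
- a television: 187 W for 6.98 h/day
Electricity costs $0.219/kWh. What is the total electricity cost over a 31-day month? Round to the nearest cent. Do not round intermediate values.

aquarium pump: 17.8 W × 12 h × 31 d = 6,622 Wh = 6.622 kWh
LED light strip: 11.98 W × 1.70 h × 31 d = 631 Wh = 0.6313 kWh
heat pump: 2730 W × 10 h × 31 d = 846,300 Wh = 846.3 kWh
portable space heater: 836 W × 12 h × 31 d = 310,992 Wh = 311 kWh
television: 187 W × 6.98 h × 31 d = 40,463 Wh = 40.46 kWh
Total energy = 6.622 + 0.6313 + 846.3 + 311 + 40.46 = 1,205 kWh
Cost = 1,205 kWh × $0.219 = $263.90

$263.90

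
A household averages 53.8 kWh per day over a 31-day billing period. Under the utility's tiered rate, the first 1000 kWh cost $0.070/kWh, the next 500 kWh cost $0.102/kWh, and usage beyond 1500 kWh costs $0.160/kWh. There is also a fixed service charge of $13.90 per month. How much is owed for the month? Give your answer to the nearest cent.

Usage = 53.8 kWh/day × 31 days = 1667.8 kWh
First 1000 kWh × $0.070 = $70.00
Next 500 kWh × $0.102 = $51.00
Remaining 167.8 kWh × $0.160 = $26.85
Energy charge = $147.85; + service $13.90 = $161.75

$161.75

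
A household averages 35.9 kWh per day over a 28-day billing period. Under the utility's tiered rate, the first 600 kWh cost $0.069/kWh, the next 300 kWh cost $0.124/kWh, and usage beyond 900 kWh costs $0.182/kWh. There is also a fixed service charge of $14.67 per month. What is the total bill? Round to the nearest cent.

Usage = 35.9 kWh/day × 28 days = 1005.2 kWh
First 600 kWh × $0.069 = $41.40
Next 300 kWh × $0.124 = $37.20
Remaining 105.2 kWh × $0.182 = $19.15
Energy charge = $97.75; + service $14.67 = $112.42

$112.42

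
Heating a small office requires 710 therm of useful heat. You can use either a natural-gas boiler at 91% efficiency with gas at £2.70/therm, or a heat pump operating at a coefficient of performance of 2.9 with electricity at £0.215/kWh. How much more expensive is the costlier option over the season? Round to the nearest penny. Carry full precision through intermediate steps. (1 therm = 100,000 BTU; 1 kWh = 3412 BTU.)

Heat load = 710 therm × 100,000 = 71,000,000 BTU
Gas: input = 71,000,000 / 0.91 = 78,021,978 BTU = 780.2 therm → 780.2 × £2.70 = £2,106.59
Heat pump: 71,000,000 BTU / 3412 = 20,810 kWh heat; / 2.9 = 7,175 kWh in → × £0.215 = £1,542.73
Difference = |£2,106.59 − £1,542.73| = £563.86

£563.86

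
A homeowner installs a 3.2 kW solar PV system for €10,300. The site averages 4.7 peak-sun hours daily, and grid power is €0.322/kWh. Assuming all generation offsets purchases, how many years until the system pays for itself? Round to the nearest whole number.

Daily generation = 3.2 kW × 4.7 h = 15.04 kWh
Annual generation = 15.04 × 365 = 5489.6 kWh
Annual savings = 5489.6 × €0.322 = €1,767.65
Payback = €10,300 / €1,767.65 = 5.83 years

6 years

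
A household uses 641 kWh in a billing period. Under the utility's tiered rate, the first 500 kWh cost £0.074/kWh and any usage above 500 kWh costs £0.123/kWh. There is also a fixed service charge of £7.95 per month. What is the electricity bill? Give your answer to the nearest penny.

First 500 kWh × £0.074 = £37.00
Remaining 141 kWh × £0.123 = £17.34
Energy charge = £54.34; + service £7.95 = £62.29

£62.29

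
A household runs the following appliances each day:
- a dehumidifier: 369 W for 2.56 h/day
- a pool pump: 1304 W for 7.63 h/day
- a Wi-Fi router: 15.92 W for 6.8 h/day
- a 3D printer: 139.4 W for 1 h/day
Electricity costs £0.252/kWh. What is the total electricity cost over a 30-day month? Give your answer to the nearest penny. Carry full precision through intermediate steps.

£84.23

dehumidifier: 369 W × 2.56 h × 30 d = 28,339 Wh = 28.34 kWh
pool pump: 1304 W × 7.63 h × 30 d = 298,486 Wh = 298.5 kWh
Wi-Fi router: 15.92 W × 6.8 h × 30 d = 3,248 Wh = 3.248 kWh
3D printer: 139.4 W × 1 h × 30 d = 4,182 Wh = 4.182 kWh
Total energy = 28.34 + 298.5 + 3.248 + 4.182 = 334.3 kWh
Cost = 334.3 kWh × £0.252 = £84.23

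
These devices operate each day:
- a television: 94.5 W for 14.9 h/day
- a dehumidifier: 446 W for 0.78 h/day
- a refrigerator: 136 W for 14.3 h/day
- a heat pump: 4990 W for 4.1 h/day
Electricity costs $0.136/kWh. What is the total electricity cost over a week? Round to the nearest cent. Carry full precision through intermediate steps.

television: 94.5 W × 14.9 h × 7 d = 9,856 Wh = 9.856 kWh
dehumidifier: 446 W × 0.78 h × 7 d = 2,435 Wh = 2.435 kWh
refrigerator: 136 W × 14.3 h × 7 d = 13,614 Wh = 13.61 kWh
heat pump: 4990 W × 4.1 h × 7 d = 143,213 Wh = 143.2 kWh
Total energy = 9.856 + 2.435 + 13.61 + 143.2 = 169.1 kWh
Cost = 169.1 kWh × $0.136 = $23.00

$23.00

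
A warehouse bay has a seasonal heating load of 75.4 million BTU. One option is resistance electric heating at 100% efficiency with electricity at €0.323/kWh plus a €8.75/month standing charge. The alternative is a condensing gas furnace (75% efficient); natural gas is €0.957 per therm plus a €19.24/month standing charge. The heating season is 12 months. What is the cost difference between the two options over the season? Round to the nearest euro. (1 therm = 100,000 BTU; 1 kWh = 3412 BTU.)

Heat load = 75.4 × 10⁶ BTU = 75,400,000 BTU
Gas: input = 75,400,000 / 0.75 = 100,533,333 BTU = 1,005 therm → 1,005 × €0.957 = €962.10; + 12 × €19.24 standing = €1,192.98
Electric: 75,400,000 BTU / 3412 = 22,100 kWh → × €0.323 = €7,137.81; + 12 × €8.75 standing = €7,242.81
Difference = |€1,192.98 − €7,242.81| = €6,049.82 ≈ €6050

€6050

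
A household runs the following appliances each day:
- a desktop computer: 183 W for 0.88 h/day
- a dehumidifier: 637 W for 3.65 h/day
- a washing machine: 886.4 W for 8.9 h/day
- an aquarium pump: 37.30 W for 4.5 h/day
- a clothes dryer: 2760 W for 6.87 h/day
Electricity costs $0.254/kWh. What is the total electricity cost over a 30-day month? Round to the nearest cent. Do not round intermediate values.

$224.82

desktop computer: 183 W × 0.88 h × 30 d = 4,831 Wh = 4.831 kWh
dehumidifier: 637 W × 3.65 h × 30 d = 69,751 Wh = 69.75 kWh
washing machine: 886.4 W × 8.9 h × 30 d = 236,669 Wh = 236.7 kWh
aquarium pump: 37.30 W × 4.5 h × 30 d = 5,036 Wh = 5.035 kWh
clothes dryer: 2760 W × 6.87 h × 30 d = 568,836 Wh = 568.8 kWh
Total energy = 4.831 + 69.75 + 236.7 + 5.035 + 568.8 = 885.1 kWh
Cost = 885.1 kWh × $0.254 = $224.82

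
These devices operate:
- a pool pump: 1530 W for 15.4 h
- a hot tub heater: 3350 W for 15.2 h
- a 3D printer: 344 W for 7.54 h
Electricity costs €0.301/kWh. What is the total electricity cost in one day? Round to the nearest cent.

€23.20

pool pump: 1530 W × 15.4 h = 23,562 Wh = 23.56 kWh
hot tub heater: 3350 W × 15.2 h = 50,920 Wh = 50.92 kWh
3D printer: 344 W × 7.54 h = 2,594 Wh = 2.594 kWh
Total energy = 23.56 + 50.92 + 2.594 = 77.08 kWh
Cost = 77.08 kWh × €0.301 = €23.20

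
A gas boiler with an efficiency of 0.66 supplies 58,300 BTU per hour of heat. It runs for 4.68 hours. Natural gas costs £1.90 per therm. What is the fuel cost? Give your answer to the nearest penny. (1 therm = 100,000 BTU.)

£7.85

Heat delivered = 58,300 BTU/h × 4.68 h = 272,844 BTU
Gas input = 272,844 / 0.66 = 413,400 BTU
= 413,400 / 100,000 = 4.134 therm
Cost = 4.134 × £1.90/therm = £7.85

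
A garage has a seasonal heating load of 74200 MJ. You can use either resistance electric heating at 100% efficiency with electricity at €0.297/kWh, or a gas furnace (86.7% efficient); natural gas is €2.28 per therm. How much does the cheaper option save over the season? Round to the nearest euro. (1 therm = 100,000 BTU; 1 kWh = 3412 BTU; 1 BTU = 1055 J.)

€4273

Heat load = 74200 MJ = 74,200,000,000 J / 1055 = 70,331,754 BTU
Gas: input = 70,331,754 / 0.867 = 81,120,823 BTU = 811.2 therm → 811.2 × €2.28 = €1,849.55
Electric: 70,331,754 BTU / 3412 = 20,610 kWh → × €0.297 = €6,122.08
Difference = |€1,849.55 − €6,122.08| = €4,272.52 ≈ €4273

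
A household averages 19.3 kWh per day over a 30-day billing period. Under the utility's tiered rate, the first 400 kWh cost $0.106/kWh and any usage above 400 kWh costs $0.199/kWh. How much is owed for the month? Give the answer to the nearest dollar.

Usage = 19.3 kWh/day × 30 days = 579 kWh
First 400 kWh × $0.106 = $42.40
Remaining 179 kWh × $0.199 = $35.62
Total = $78.02 ≈ $78

$78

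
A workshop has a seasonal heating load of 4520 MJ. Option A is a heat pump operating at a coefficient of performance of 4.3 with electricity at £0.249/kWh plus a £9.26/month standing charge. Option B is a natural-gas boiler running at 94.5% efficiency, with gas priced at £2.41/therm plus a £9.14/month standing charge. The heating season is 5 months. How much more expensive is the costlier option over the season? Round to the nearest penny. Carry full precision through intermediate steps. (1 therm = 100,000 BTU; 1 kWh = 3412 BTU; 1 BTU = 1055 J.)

Heat load = 4520 MJ = 4,520,000,000 J / 1055 = 4,284,360 BTU
Gas: input = 4,284,360 / 0.945 = 4,533,714 BTU = 45.34 therm → 45.34 × £2.41 = £109.26; + 5 × £9.14 standing = £154.96
Heat pump: 4,284,360 BTU / 3412 = 1,256 kWh heat; / 4.3 = 292 kWh in → × £0.249 = £72.71; + 5 × £9.26 standing = £119.01
Difference = |£154.96 − £119.01| = £35.95

£35.95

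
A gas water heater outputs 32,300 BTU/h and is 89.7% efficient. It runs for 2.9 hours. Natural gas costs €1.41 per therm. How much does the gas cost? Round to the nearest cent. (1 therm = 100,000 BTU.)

€1.47

Heat delivered = 32,300 BTU/h × 2.9 h = 93,670 BTU
Gas input = 93,670 / 0.897 = 104,426 BTU
= 104,426 / 100,000 = 1.044 therm
Cost = 1.044 × €1.41/therm = €1.47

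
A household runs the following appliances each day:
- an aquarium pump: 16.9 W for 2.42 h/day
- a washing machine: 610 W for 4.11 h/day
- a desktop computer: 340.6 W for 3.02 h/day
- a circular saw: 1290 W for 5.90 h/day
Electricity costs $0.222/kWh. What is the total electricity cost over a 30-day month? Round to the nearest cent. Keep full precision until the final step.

$74.51

aquarium pump: 16.9 W × 2.42 h × 30 d = 1,227 Wh = 1.227 kWh
washing machine: 610 W × 4.11 h × 30 d = 75,213 Wh = 75.21 kWh
desktop computer: 340.6 W × 3.02 h × 30 d = 30,858 Wh = 30.86 kWh
circular saw: 1290 W × 5.90 h × 30 d = 228,330 Wh = 228.3 kWh
Total energy = 1.227 + 75.21 + 30.86 + 228.3 = 335.6 kWh
Cost = 335.6 kWh × $0.222 = $74.51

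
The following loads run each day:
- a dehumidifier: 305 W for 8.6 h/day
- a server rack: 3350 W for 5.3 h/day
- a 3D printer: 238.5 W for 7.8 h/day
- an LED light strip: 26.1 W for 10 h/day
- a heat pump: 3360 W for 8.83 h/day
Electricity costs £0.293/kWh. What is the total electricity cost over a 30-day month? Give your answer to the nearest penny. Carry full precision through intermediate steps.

£458.56

dehumidifier: 305 W × 8.6 h × 30 d = 78,690 Wh = 78.69 kWh
server rack: 3350 W × 5.3 h × 30 d = 532,650 Wh = 532.6 kWh
3D printer: 238.5 W × 7.8 h × 30 d = 55,809 Wh = 55.81 kWh
LED light strip: 26.1 W × 10 h × 30 d = 7,830 Wh = 7.83 kWh
heat pump: 3360 W × 8.83 h × 30 d = 890,064 Wh = 890.1 kWh
Total energy = 78.69 + 532.6 + 55.81 + 7.83 + 890.1 = 1,565 kWh
Cost = 1,565 kWh × £0.293 = £458.56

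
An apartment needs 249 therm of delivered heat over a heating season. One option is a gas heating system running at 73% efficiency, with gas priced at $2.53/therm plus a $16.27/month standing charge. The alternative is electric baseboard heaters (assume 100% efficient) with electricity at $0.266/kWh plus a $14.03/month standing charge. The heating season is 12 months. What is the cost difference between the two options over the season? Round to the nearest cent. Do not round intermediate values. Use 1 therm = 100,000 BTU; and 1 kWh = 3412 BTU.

Heat load = 249 therm × 100,000 = 24,900,000 BTU
Gas: input = 24,900,000 / 0.73 = 34,109,589 BTU = 341.1 therm → 341.1 × $2.53 = $862.97; + 12 × $16.27 standing = $1,058.21
Electric: 24,900,000 BTU / 3412 = 7,298 kWh → × $0.266 = $1,941.21; + 12 × $14.03 standing = $2,109.57
Difference = |$1,058.21 − $2,109.57| = $1,051.35

$1051.35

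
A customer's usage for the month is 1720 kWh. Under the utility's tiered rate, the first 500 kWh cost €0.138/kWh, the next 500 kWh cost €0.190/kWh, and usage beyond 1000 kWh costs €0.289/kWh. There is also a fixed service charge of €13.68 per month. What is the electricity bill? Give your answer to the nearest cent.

First 500 kWh × €0.138 = €69.00
Next 500 kWh × €0.190 = €95.00
Remaining 720 kWh × €0.289 = €208.08
Energy charge = €372.08; + service €13.68 = €385.76

€385.76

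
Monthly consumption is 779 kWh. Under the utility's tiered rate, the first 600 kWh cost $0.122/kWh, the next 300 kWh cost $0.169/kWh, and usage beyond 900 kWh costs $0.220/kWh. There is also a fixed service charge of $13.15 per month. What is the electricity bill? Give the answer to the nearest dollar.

First 600 kWh × $0.122 = $73.20
Next 179 kWh × $0.169 = $30.25
Remaining tier: 0 kWh (not reached)
Energy charge = $103.45; + service $13.15 = $116.60 ≈ $117

$117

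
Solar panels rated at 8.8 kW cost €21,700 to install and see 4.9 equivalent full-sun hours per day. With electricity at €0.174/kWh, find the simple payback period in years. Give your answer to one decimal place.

Daily generation = 8.8 kW × 4.9 h = 43.12 kWh
Annual generation = 43.12 × 365 = 15739 kWh
Annual savings = 15739 × €0.174 = €2,738.55
Payback = €21,700 / €2,738.55 = 7.92 years

7.9 years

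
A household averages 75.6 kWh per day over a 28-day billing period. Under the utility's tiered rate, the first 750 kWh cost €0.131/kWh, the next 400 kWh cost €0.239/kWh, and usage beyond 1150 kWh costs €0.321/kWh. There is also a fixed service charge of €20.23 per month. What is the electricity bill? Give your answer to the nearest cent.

Usage = 75.6 kWh/day × 28 days = 2116.8 kWh
First 750 kWh × €0.131 = €98.25
Next 400 kWh × €0.239 = €95.60
Remaining 966.8 kWh × €0.321 = €310.34
Energy charge = €504.19; + service €20.23 = €524.42

€524.42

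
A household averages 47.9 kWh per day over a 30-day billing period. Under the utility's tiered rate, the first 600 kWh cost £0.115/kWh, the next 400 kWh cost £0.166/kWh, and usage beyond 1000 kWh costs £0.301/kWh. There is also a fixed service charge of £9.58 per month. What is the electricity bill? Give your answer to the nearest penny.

£276.52

Usage = 47.9 kWh/day × 30 days = 1437 kWh
First 600 kWh × £0.115 = £69.00
Next 400 kWh × £0.166 = £66.40
Remaining 437 kWh × £0.301 = £131.54
Energy charge = £266.94; + service £9.58 = £276.52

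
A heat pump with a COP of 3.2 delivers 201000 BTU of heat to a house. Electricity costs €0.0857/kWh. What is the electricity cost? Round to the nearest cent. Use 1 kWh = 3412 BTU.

€1.58

Heat delivered = 201,000 BTU / 3412 = 58.91 kWh
Electrical input = 58.91 kWh / 3.2 = 18.41 kWh
Cost = 18.41 × €0.0857/kWh = €1.58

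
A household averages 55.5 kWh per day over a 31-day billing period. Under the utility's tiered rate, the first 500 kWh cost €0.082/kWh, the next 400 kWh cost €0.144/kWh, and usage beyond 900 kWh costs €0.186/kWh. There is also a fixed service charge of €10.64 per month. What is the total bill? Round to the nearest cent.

€261.85

Usage = 55.5 kWh/day × 31 days = 1720.5 kWh
First 500 kWh × €0.082 = €41.00
Next 400 kWh × €0.144 = €57.60
Remaining 820.5 kWh × €0.186 = €152.61
Energy charge = €251.21; + service €10.64 = €261.85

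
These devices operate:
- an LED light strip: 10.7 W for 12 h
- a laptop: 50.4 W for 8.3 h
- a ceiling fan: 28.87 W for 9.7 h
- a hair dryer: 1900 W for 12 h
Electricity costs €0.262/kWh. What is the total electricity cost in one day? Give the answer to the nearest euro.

€6

LED light strip: 10.7 W × 12 h = 128 Wh = 0.1284 kWh
laptop: 50.4 W × 8.3 h = 418 Wh = 0.4183 kWh
ceiling fan: 28.87 W × 9.7 h = 280 Wh = 0.28 kWh
hair dryer: 1900 W × 12 h = 22,800 Wh = 22.8 kWh
Total energy = 0.1284 + 0.4183 + 0.28 + 22.8 = 23.63 kWh
Cost = 23.63 kWh × €0.262 = €6.19 ≈ €6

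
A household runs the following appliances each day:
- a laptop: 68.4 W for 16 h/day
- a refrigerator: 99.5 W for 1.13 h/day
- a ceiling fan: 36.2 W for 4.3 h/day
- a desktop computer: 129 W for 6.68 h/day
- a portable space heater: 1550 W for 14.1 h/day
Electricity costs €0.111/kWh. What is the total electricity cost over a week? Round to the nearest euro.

laptop: 68.4 W × 16 h × 7 d = 7,661 Wh = 7.661 kWh
refrigerator: 99.5 W × 1.13 h × 7 d = 787 Wh = 0.787 kWh
ceiling fan: 36.2 W × 4.3 h × 7 d = 1,090 Wh = 1.09 kWh
desktop computer: 129 W × 6.68 h × 7 d = 6,032 Wh = 6.032 kWh
portable space heater: 1550 W × 14.1 h × 7 d = 152,985 Wh = 153 kWh
Total energy = 7.661 + 0.787 + 1.09 + 6.032 + 153 = 168.6 kWh
Cost = 168.6 kWh × €0.111 = €18.71 ≈ €19

€19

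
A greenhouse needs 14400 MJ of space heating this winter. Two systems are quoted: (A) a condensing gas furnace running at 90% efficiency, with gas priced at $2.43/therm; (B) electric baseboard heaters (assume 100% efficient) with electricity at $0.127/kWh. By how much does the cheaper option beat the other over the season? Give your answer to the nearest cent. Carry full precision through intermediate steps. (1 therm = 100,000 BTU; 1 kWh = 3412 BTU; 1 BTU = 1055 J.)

$139.52

Heat load = 14400 MJ = 14,400,000,000 J / 1055 = 13,649,289 BTU
Gas: input = 13,649,289 / 0.90 = 15,165,877 BTU = 151.7 therm → 151.7 × $2.43 = $368.53
Electric: 13,649,289 BTU / 3412 = 4,000 kWh → × $0.127 = $508.05
Difference = |$368.53 − $508.05| = $139.52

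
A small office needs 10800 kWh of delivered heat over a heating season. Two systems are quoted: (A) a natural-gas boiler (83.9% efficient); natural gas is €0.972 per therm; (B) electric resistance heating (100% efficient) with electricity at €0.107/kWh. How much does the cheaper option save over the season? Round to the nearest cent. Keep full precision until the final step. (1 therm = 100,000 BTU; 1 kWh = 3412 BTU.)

€728.69

Heat load = 10800 kWh × 3412 = 36,849,600 BTU
Gas: input = 36,849,600 / 0.839 = 43,920,858 BTU = 439.2 therm → 439.2 × €0.972 = €426.91
Electric: 36,849,600 BTU / 3412 = 10,800 kWh → × €0.107 = €1,155.60
Difference = |€426.91 − €1,155.60| = €728.69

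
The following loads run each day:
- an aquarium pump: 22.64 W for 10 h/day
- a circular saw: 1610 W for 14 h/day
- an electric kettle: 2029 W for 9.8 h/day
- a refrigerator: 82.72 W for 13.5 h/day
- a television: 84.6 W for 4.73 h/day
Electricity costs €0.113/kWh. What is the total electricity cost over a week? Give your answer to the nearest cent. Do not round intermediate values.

€34.94

aquarium pump: 22.64 W × 10 h × 7 d = 1,585 Wh = 1.585 kWh
circular saw: 1610 W × 14 h × 7 d = 157,780 Wh = 157.8 kWh
electric kettle: 2029 W × 9.8 h × 7 d = 139,189 Wh = 139.2 kWh
refrigerator: 82.72 W × 13.5 h × 7 d = 7,817 Wh = 7.817 kWh
television: 84.6 W × 4.73 h × 7 d = 2,801 Wh = 2.801 kWh
Total energy = 1.585 + 157.8 + 139.2 + 7.817 + 2.801 = 309.2 kWh
Cost = 309.2 kWh × €0.113 = €34.94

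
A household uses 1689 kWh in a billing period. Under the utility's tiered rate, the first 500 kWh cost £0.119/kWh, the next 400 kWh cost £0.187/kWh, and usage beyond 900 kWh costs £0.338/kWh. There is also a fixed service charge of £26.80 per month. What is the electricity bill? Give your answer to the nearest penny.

First 500 kWh × £0.119 = £59.50
Next 400 kWh × £0.187 = £74.80
Remaining 789 kWh × £0.338 = £266.68
Energy charge = £400.98; + service £26.80 = £427.78

£427.78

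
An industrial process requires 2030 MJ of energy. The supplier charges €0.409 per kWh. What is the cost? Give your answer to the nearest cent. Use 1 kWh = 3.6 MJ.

2030 MJ × (0.27778 kWh/MJ) = 563.9 kWh
Cost = 563.9 kWh × €0.409/kWh = €230.63

€230.63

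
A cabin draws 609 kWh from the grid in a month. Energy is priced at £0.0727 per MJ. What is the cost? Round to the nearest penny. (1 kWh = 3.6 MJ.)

£159.39

609 kWh × (3.6 MJ/kWh) = 2,192 MJ
Cost = 2,192 MJ × £0.0727/MJ = £159.39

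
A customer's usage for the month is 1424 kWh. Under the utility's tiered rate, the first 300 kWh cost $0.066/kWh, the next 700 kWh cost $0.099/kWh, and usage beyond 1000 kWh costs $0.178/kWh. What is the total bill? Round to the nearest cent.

First 300 kWh × $0.066 = $19.80
Next 700 kWh × $0.099 = $69.30
Remaining 424 kWh × $0.178 = $75.47
Total = $164.57

$164.57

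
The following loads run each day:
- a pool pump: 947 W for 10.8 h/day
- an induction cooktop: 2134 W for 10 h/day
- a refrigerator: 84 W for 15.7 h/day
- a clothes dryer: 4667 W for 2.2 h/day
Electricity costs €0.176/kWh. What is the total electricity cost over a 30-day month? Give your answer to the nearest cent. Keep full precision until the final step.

pool pump: 947 W × 10.8 h × 30 d = 306,828 Wh = 306.8 kWh
induction cooktop: 2134 W × 10 h × 30 d = 640,200 Wh = 640.2 kWh
refrigerator: 84 W × 15.7 h × 30 d = 39,564 Wh = 39.56 kWh
clothes dryer: 4667 W × 2.2 h × 30 d = 308,022 Wh = 308 kWh
Total energy = 306.8 + 640.2 + 39.56 + 308 = 1,295 kWh
Cost = 1,295 kWh × €0.176 = €227.85

€227.85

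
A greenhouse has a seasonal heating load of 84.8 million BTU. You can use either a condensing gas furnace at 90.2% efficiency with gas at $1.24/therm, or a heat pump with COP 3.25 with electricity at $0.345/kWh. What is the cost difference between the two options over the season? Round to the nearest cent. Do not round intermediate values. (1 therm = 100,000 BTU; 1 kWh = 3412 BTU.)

$1472.53

Heat load = 84.8 × 10⁶ BTU = 84,800,000 BTU
Gas: input = 84,800,000 / 0.902 = 94,013,304 BTU = 940.1 therm → 940.1 × $1.24 = $1,165.76
Heat pump: 84,800,000 BTU / 3412 = 24,850 kWh heat; / 3.25 = 7,647 kWh in → × $0.345 = $2,638.29
Difference = |$1,165.76 − $2,638.29| = $1,472.53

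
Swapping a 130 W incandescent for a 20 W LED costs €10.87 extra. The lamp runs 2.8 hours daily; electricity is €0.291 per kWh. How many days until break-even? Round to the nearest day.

121 days

Power saved = 130 − 20 = 110 W
Daily energy saved = 110 W × 2.8 h = 308 Wh = 0.308 kWh
Daily savings = 0.308 × €0.291 = €0.0896
Payback = €10.87 / €0.0896 per day = 121.3 days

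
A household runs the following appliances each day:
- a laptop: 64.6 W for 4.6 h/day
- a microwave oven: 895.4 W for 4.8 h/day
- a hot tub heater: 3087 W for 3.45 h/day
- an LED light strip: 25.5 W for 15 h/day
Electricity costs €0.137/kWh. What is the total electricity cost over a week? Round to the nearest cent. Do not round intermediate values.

laptop: 64.6 W × 4.6 h × 7 d = 2,080 Wh = 2.08 kWh
microwave oven: 895.4 W × 4.8 h × 7 d = 30,085 Wh = 30.09 kWh
hot tub heater: 3087 W × 3.45 h × 7 d = 74,551 Wh = 74.55 kWh
LED light strip: 25.5 W × 15 h × 7 d = 2,678 Wh = 2.678 kWh
Total energy = 2.08 + 30.09 + 74.55 + 2.678 = 109.4 kWh
Cost = 109.4 kWh × €0.137 = €14.99

€14.99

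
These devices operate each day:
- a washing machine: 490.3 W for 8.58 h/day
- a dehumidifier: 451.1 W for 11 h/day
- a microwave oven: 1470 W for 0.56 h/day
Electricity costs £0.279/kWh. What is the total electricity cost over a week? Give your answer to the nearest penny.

washing machine: 490.3 W × 8.58 h × 7 d = 29,447 Wh = 29.45 kWh
dehumidifier: 451.1 W × 11 h × 7 d = 34,735 Wh = 34.73 kWh
microwave oven: 1470 W × 0.56 h × 7 d = 5,762 Wh = 5.762 kWh
Total energy = 29.45 + 34.73 + 5.762 = 69.94 kWh
Cost = 69.94 kWh × £0.279 = £19.51

£19.51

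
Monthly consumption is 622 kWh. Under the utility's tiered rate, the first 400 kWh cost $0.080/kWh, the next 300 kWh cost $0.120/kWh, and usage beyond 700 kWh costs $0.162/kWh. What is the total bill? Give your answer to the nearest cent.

First 400 kWh × $0.080 = $32.00
Next 222 kWh × $0.120 = $26.64
Remaining tier: 0 kWh (not reached)
Total = $58.64

$58.64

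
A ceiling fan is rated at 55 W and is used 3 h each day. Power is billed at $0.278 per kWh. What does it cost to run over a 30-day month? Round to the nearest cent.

Energy = 55 W × 3 h/day × 30 days = 4,950 Wh = 4.95 kWh
Cost = 4.95 kWh × $0.278/kWh = $1.38

$1.38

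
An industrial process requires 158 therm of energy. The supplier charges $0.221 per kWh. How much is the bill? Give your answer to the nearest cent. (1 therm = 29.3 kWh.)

158 therm × (29.3 kWh/therm) = 4,629 kWh
Cost = 4,629 kWh × $0.221/kWh = $1,023.10

$1023.10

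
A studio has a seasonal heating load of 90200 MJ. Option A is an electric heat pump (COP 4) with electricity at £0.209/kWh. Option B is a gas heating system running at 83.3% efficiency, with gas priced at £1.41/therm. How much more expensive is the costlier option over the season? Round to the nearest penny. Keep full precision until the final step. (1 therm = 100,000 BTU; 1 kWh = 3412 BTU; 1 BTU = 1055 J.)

£137.92

Heat load = 90200 MJ = 90,200,000,000 J / 1055 = 85,497,630 BTU
Gas: input = 85,497,630 / 0.833 = 102,638,212 BTU = 1,026 therm → 1,026 × £1.41 = £1,447.20
Heat pump: 85,497,630 BTU / 3412 = 25,060 kWh heat; / 4 = 6,264 kWh in → × £0.209 = £1,309.28
Difference = |£1,447.20 − £1,309.28| = £137.92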